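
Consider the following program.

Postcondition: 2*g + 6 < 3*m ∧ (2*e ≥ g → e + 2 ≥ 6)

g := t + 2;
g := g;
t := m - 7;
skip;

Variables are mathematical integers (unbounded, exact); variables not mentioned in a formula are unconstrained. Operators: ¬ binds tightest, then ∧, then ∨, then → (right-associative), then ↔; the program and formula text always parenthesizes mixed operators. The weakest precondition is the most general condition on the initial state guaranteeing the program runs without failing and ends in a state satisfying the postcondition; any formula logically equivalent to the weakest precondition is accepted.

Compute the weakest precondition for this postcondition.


Working backward. After the program, the postcondition 2*g + 6 < 3*m ∧ (2*e ≥ g → e + 2 ≥ 6) must hold; in canonical form it is 2*g < 3*m - 6 ∧ (2*e ≥ g → e ≥ 4).
Before skip: 2*g < 3*m - 6 ∧ (2*e ≥ g → e ≥ 4)
Before t := m - 7: 2*g < 3*m - 6 ∧ (2*e ≥ g → e ≥ 4)
Before g := g: 2*g < 3*m - 6 ∧ (2*e ≥ g → e ≥ 4)
Before g := t + 2: 2*t < 3*m - 10 ∧ (2*e ≥ t + 2 → e ≥ 4)
Answer: WP = 2*t < 3*m - 10 ∧ (2*e ≥ t + 2 → e ≥ 4)


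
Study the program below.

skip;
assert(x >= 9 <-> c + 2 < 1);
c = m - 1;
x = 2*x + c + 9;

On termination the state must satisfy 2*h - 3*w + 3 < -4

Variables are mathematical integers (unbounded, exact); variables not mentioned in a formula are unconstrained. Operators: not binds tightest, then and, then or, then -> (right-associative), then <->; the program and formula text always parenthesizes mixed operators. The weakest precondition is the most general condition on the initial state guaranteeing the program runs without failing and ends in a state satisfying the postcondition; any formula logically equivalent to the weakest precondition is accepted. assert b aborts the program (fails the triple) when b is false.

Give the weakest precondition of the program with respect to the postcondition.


Working backward. After the program, the postcondition 2*h - 3*w + 3 < -4 must hold; in canonical form it is 2*h < 3*w - 7.
Before x := 2*x + c + 9: 2*h < 3*w - 7
Before c := m - 1: 2*h < 3*w - 7
Before assert x >= 9 <-> c + 2 < 1: (x >= 9 <-> c < -1) and 2*h < 3*w - 7
Before skip: (x >= 9 <-> c < -1) and 2*h < 3*w - 7
Answer: WP = (x >= 9 <-> c < -1) and 2*h < 3*w - 7


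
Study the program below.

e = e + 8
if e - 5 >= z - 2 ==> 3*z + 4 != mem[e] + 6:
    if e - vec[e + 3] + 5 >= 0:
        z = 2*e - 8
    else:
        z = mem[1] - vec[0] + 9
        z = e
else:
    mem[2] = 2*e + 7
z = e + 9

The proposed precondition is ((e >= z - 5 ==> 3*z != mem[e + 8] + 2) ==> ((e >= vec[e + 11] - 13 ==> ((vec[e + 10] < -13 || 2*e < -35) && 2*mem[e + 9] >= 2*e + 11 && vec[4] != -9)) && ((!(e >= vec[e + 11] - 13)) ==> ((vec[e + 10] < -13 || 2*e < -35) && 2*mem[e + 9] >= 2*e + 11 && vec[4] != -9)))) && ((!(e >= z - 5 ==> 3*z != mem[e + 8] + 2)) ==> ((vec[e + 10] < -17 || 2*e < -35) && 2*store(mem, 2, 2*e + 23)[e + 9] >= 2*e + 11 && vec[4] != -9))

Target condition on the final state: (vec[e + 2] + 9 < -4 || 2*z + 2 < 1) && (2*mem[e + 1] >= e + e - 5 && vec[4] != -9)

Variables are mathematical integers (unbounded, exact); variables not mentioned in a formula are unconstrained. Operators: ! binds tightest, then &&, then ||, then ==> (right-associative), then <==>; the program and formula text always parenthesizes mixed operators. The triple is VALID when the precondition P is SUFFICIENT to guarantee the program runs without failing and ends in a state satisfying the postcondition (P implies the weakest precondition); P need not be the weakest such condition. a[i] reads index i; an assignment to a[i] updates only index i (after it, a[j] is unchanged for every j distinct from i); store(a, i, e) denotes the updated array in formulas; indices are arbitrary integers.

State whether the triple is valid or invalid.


Working backward. After the program, the postcondition (vec[e + 2] + 9 < -4 || 2*z + 2 < 1) && (2*mem[e + 1] >= e + e - 5 && vec[4] != -9) must hold; in canonical form it is (vec[e + 2] < -13 || 2*z < -1) && 2*mem[e + 1] >= 2*e - 5 && vec[4] != -9.
Before z := e + 9: (vec[e + 2] < -13 || 2*e < -19) && 2*mem[e + 1] >= 2*e - 5 && vec[4] != -9
Then branch requires (e >= vec[e + 3] - 5 ==> ((vec[e + 2] < -13 || 2*e < -19) && 2*mem[e + 1] >= 2*e - 5 && vec[4] != -9)) && ((!(e >= vec[e + 3] - 5)) ==> ((vec[e + 2] < -13 || 2*e < -19) && 2*mem[e + 1] >= 2*e - 5 && vec[4] != -9)); else branch requires (vec[e + 2] < -13 || 2*e < -19) && 2*store(mem, 2, 2*e + 7)[e + 1] >= 2*e - 5 && vec[4] != -9.
Before the if: ((e >= z + 3 ==> 3*z != mem[e] + 2) ==> ((e >= vec[e + 3] - 5 ==> ((vec[e + 2] < -13 || 2*e < -19) && 2*mem[e + 1] >= 2*e - 5 && vec[4] != -9)) && ((!(e >= vec[e + 3] - 5)) ==> ((vec[e + 2] < -13 || 2*e < -19) && 2*mem[e + 1] >= 2*e - 5 && vec[4] != -9)))) && ((!(e >= z + 3 ==> 3*z != mem[e] + 2)) ==> ((vec[e + 2] < -13 || 2*e < -19) && 2*store(mem, 2, 2*e + 7)[e + 1] >= 2*e - 5 && vec[4] != -9))
Before e := e + 8: ((e >= z - 5 ==> 3*z != mem[e + 8] + 2) ==> ((e >= vec[e + 11] - 13 ==> ((vec[e + 10] < -13 || 2*e < -35) && 2*mem[e + 9] >= 2*e + 11 && vec[4] != -9)) && ((!(e >= vec[e + 11] - 13)) ==> ((vec[e + 10] < -13 || 2*e < -35) && 2*mem[e + 9] >= 2*e + 11 && vec[4] != -9)))) && ((!(e >= z - 5 ==> 3*z != mem[e + 8] + 2)) ==> ((vec[e + 10] < -13 || 2*e < -35) && 2*store(mem, 2, 2*e + 23)[e + 9] >= 2*e + 11 && vec[4] != -9))
The weakest precondition is ((e >= z - 5 ==> 3*z != mem[e + 8] + 2) ==> ((e >= vec[e + 11] - 13 ==> ((vec[e + 10] < -13 || 2*e < -35) && 2*mem[e + 9] >= 2*e + 11 && vec[4] != -9)) && ((!(e >= vec[e + 11] - 13)) ==> ((vec[e + 10] < -13 || 2*e < -35) && 2*mem[e + 9] >= 2*e + 11 && vec[4] != -9)))) && ((!(e >= z - 5 ==> 3*z != mem[e + 8] + 2)) ==> ((vec[e + 10] < -13 || 2*e < -35) && 2*store(mem, 2, 2*e + 23)[e + 9] >= 2*e + 11 && vec[4] != -9)).
Check whether ((e >= z - 5 ==> 3*z != mem[e + 8] + 2) ==> ((e >= vec[e + 11] - 13 ==> ((vec[e + 10] < -13 || 2*e < -35) && 2*mem[e + 9] >= 2*e + 11 && vec[4] != -9)) && ((!(e >= vec[e + 11] - 13)) ==> ((vec[e + 10] < -13 || 2*e < -35) && 2*mem[e + 9] >= 2*e + 11 && vec[4] != -9)))) && ((!(e >= z - 5 ==> 3*z != mem[e + 8] + 2)) ==> ((vec[e + 10] < -17 || 2*e < -35) && 2*store(mem, 2, 2*e + 23)[e + 9] >= 2*e + 11 && vec[4] != -9)) implies it.
Every state satisfying the precondition satisfies the weakest precondition: the implication holds.
Answer: valid


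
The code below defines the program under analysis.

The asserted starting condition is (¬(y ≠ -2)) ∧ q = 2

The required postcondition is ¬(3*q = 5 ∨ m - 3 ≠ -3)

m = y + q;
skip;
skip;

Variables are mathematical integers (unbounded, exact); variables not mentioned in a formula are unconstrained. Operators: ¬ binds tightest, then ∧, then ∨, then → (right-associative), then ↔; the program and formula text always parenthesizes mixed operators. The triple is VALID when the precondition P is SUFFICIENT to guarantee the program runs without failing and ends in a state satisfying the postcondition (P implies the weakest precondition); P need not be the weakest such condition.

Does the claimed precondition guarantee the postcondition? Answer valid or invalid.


Working backward. After the program, the postcondition ¬(3*q = 5 ∨ m - 3 ≠ -3) must hold; in canonical form it is ¬(3*q = 5 ∨ m ≠ 0).
Before skip: ¬(3*q = 5 ∨ m ≠ 0)
Before skip: ¬(3*q = 5 ∨ m ≠ 0)
Before m := y + q: ¬(3*q = 5 ∨ q + y ≠ 0)
The weakest precondition is ¬(3*q = 5 ∨ q + y ≠ 0).
Check whether (¬(y ≠ -2)) ∧ q = 2 implies it.
Every state satisfying the precondition satisfies the weakest precondition: the implication holds.
Answer: valid


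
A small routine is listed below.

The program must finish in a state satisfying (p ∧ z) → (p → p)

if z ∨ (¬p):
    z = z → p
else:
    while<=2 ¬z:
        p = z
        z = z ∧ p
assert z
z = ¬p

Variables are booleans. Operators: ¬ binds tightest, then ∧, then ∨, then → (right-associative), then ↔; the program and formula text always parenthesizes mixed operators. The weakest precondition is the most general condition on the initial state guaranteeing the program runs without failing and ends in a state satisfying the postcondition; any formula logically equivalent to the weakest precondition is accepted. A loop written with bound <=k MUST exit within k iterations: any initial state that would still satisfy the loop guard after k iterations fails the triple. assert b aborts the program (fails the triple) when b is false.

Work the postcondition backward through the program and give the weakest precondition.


Working backward. After the program, the postcondition (p ∧ z) → (p → p) must hold; in canonical form it is true.
Before z := ¬p: true
Before assert z: z
Then branch requires z → p; else branch requires (¬z) → ((¬z) → z).
Before the if: ((z ∨ (¬p)) → (z → p)) ∧ ((¬(z ∨ (¬p))) → ((¬z) → ((¬z) → z)))
Answer: WP = ((z ∨ (¬p)) → (z → p)) ∧ ((¬(z ∨ (¬p))) → ((¬z) → ((¬z) → z)))


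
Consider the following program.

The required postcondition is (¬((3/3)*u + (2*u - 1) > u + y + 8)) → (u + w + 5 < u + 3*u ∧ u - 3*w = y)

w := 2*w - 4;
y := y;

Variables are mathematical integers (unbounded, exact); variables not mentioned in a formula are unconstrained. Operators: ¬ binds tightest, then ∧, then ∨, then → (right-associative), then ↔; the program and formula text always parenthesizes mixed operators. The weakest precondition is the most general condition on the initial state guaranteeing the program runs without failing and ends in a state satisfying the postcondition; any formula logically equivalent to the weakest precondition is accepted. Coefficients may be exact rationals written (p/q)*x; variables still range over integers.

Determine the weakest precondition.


Working backward. After the program, the postcondition (¬((3/3)*u + (2*u - 1) > u + y + 8)) → (u + w + 5 < u + 3*u ∧ u - 3*w = y) must hold; in canonical form it is (¬(2*u > y + 9)) → (w < 3*u - 5 ∧ u = 3*w + y).
Before y := y: (¬(2*u > y + 9)) → (w < 3*u - 5 ∧ u = 3*w + y)
Before w := 2*w - 4: (¬(2*u > y + 9)) → (2*w < 3*u - 1 ∧ u = 6*w + y - 12)
Answer: WP = (¬(2*u > y + 9)) → (2*w < 3*u - 1 ∧ u = 6*w + y - 12)


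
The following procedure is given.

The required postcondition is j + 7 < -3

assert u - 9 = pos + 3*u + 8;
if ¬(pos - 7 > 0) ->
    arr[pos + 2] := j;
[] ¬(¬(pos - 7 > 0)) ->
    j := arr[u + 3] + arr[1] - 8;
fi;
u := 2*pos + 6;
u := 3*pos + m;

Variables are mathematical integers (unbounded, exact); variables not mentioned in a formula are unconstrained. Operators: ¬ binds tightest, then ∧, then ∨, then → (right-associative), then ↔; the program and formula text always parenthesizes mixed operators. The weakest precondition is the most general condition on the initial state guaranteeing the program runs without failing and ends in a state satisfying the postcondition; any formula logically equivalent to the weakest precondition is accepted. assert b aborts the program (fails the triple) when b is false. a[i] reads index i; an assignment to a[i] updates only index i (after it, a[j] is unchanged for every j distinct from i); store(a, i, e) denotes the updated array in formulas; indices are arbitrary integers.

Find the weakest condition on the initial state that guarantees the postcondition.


Working backward. After the program, the postcondition j + 7 < -3 must hold; in canonical form it is j < -10.
Before u := 3*pos + m: j < -10
Before u := 2*pos + 6: j < -10
Then branch requires j < -10; else branch requires arr[u + 3] + arr[1] < -2.
Before the if: ((¬(pos > 7)) → j < -10) ∧ (pos > 7 → arr[u + 3] + arr[1] < -2)
Before assert u - 9 = pos + 3*u + 8: pos + 2*u = -17 ∧ ((¬(pos > 7)) → j < -10) ∧ (pos > 7 → arr[u + 3] + arr[1] < -2)
Answer: WP = pos + 2*u = -17 ∧ ((¬(pos > 7)) → j < -10) ∧ (pos > 7 → arr[u + 3] + arr[1] < -2)


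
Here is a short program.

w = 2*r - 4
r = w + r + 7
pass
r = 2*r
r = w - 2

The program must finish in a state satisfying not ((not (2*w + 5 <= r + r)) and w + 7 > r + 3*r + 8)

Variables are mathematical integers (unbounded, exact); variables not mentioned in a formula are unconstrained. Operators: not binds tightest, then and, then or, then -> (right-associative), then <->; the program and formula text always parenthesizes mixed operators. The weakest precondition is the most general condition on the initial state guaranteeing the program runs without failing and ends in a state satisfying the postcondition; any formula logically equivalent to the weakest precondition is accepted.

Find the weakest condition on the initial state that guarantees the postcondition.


Working backward. After the program, the postcondition not ((not (2*w + 5 <= r + r)) and w + 7 > r + 3*r + 8) must hold; in canonical form it is not ((not (2*w <= 2*r - 5)) and w > 4*r + 1).
Before r := w - 2: not (3*w < 7)
Before r := 2*r: not (3*w < 7)
Before skip: not (3*w < 7)
Before r := w + r + 7: not (3*w < 7)
Before w := 2*r - 4: not (6*r < 19)
Answer: WP = not (6*r < 19)


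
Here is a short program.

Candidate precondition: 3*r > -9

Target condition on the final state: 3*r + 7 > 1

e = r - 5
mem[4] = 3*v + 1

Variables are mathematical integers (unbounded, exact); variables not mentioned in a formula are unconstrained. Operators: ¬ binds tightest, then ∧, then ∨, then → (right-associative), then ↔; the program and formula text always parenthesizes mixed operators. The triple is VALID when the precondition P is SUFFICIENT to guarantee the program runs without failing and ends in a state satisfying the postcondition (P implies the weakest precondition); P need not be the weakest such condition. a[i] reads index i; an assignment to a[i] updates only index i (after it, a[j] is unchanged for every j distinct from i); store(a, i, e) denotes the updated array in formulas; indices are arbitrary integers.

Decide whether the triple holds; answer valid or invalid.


Working backward. After the program, the postcondition 3*r + 7 > 1 must hold; in canonical form it is 3*r > -6.
Before mem[4] := 3*v + 1: 3*r > -6
Before e := r - 5: 3*r > -6
The weakest precondition is 3*r > -6.
Check whether 3*r > -9 implies it.
Countermodel: at the initial state r = -2, the precondition holds but the weakest precondition fails.
Answer: invalid


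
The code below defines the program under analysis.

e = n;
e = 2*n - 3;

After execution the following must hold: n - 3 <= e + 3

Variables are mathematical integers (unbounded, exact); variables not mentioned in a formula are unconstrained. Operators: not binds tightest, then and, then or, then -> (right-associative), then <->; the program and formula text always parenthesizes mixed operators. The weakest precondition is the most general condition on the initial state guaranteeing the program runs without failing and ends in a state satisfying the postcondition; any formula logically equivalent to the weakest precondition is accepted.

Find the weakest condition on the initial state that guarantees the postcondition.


Working backward. After the program, the postcondition n - 3 <= e + 3 must hold; in canonical form it is n <= e + 6.
Before e := 2*n - 3: n >= -3
Before e := n: n >= -3
Answer: WP = n >= -3


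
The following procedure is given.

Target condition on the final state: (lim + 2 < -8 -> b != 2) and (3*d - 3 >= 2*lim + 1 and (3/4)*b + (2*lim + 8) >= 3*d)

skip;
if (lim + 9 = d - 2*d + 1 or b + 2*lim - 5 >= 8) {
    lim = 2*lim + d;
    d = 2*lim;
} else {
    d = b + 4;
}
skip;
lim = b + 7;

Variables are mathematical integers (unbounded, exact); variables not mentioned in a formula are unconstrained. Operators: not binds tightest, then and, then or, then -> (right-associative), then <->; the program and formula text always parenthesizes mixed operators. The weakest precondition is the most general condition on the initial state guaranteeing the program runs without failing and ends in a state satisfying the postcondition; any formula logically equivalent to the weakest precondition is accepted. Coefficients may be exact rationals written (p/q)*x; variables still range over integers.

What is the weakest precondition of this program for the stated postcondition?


Working backward. After the program, the postcondition (lim + 2 < -8 -> b != 2) and (3*d - 3 >= 2*lim + 1 and (3/4)*b + (2*lim + 8) >= 3*d) must hold; in canonical form it is (lim < -10 -> b != 2) and 3*d >= 2*lim + 4 and (3/4)*b + 2*lim >= 3*d - 8.
Before lim := b + 7: (b < -17 -> b != 2) and 3*d >= 2*b + 18 and (11/4)*b >= 3*d - 22
Before skip: (b < -17 -> b != 2) and 3*d >= 2*b + 18 and (11/4)*b >= 3*d - 22
Then branch requires (b < -17 -> b != 2) and 6*d + 12*lim >= 2*b + 18 and (11/4)*b >= 6*d + 12*lim - 22; else branch requires (b < -17 -> b != 2) and b >= 6 and (1/4)*b <= 10.
Before the if: ((d + lim = -8 or b + 2*lim >= 13) -> ((b < -17 -> b != 2) and 6*d + 12*lim >= 2*b + 18 and (11/4)*b >= 6*d + 12*lim - 22)) and ((not (d + lim = -8 or b + 2*lim >= 13)) -> ((b < -17 -> b != 2) and b >= 6 and (1/4)*b <= 10))
Before skip: ((d + lim = -8 or b + 2*lim >= 13) -> ((b < -17 -> b != 2) and 6*d + 12*lim >= 2*b + 18 and (11/4)*b >= 6*d + 12*lim - 22)) and ((not (d + lim = -8 or b + 2*lim >= 13)) -> ((b < -17 -> b != 2) and b >= 6 and (1/4)*b <= 10))
Answer: WP = ((d + lim = -8 or b + 2*lim >= 13) -> ((b < -17 -> b != 2) and 6*d + 12*lim >= 2*b + 18 and (11/4)*b >= 6*d + 12*lim - 22)) and ((not (d + lim = -8 or b + 2*lim >= 13)) -> ((b < -17 -> b != 2) and b >= 6 and (1/4)*b <= 10))


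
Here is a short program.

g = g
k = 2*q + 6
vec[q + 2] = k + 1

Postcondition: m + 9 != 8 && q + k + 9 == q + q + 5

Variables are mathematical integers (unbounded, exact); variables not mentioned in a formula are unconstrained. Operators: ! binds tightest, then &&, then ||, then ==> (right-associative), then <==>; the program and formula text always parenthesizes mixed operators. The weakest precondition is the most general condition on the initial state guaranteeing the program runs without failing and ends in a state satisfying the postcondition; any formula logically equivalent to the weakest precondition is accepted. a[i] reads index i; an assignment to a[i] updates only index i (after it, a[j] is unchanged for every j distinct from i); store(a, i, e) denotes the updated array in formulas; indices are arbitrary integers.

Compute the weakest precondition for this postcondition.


Working backward. After the program, the postcondition m + 9 != 8 && q + k + 9 == q + q + 5 must hold; in canonical form it is m != -1 && k == q - 4.
Before vec[q + 2] := k + 1: m != -1 && k == q - 4
Before k := 2*q + 6: m != -1 && q == -10
Before g := g: m != -1 && q == -10
Answer: WP = m != -1 && q == -10


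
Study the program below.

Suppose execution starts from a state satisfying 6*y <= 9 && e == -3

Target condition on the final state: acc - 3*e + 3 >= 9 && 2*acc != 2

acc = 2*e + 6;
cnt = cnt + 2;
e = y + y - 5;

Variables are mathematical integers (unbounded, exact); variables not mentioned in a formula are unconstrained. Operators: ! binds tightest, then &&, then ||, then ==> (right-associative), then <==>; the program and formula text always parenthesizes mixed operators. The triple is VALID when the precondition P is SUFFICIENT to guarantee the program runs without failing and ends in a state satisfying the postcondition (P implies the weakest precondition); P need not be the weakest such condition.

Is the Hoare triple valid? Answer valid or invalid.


Working backward. After the program, the postcondition acc - 3*e + 3 >= 9 && 2*acc != 2 must hold; in canonical form it is acc >= 3*e + 6 && 2*acc != 2.
Before e := y + y - 5: acc >= 6*y - 9 && 2*acc != 2
Before cnt := cnt + 2: acc >= 6*y - 9 && 2*acc != 2
Before acc := 2*e + 6: 2*e >= 6*y - 15 && 4*e != -10
The weakest precondition is 2*e >= 6*y - 15 && 4*e != -10.
Check whether 6*y <= 9 && e == -3 implies it.
Every state satisfying the precondition satisfies the weakest precondition: the implication holds.
Answer: valid


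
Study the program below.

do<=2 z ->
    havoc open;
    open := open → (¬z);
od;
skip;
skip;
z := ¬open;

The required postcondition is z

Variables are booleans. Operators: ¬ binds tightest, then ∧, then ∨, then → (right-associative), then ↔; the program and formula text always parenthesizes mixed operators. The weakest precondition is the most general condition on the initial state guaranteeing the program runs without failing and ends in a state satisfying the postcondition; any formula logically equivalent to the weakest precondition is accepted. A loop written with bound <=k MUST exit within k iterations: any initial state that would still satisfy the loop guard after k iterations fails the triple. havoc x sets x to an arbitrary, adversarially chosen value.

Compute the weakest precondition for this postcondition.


Working backward. After the program, z must hold.
Before z := ¬open: ¬open
Before skip: ¬open
Before skip: ¬open
Before the loop (bound <=2), unroll the exhaustion recursion (WP_0 = exit-now case; WP_j = one more guarded iteration, up to j = 2):
  WP_0: (¬z) ∧ (¬open)
  WP_1: (¬z) ∧ ((¬z) → (¬open))
  WP_2: (¬z) ∧ ((¬z) → (¬open))
So before the loop: (¬z) ∧ ((¬z) → (¬open))
Answer: WP = (¬z) ∧ ((¬z) → (¬open))


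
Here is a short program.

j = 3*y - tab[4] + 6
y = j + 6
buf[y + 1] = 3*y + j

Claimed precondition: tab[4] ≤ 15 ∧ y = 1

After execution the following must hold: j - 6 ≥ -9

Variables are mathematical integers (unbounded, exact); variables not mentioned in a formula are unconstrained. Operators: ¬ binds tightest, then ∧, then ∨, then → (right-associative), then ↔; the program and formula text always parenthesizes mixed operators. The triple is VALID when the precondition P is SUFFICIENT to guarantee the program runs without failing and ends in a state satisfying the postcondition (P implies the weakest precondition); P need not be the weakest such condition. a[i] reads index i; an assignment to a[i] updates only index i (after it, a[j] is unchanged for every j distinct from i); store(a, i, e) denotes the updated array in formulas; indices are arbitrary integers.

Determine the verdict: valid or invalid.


Working backward. After the program, the postcondition j - 6 ≥ -9 must hold; in canonical form it is j ≥ -3.
Before buf[y + 1] := 3*y + j: j ≥ -3
Before y := j + 6: j ≥ -3
Before j := 3*y - tab[4] + 6: 3*y ≥ tab[4] - 9
The weakest precondition is 3*y ≥ tab[4] - 9.
Check whether tab[4] ≤ 15 ∧ y = 1 implies it.
Countermodel: at the initial state tab = {[4] = 13, elsewhere 13}, y = 1, the precondition holds but the weakest precondition fails.
Answer: invalid


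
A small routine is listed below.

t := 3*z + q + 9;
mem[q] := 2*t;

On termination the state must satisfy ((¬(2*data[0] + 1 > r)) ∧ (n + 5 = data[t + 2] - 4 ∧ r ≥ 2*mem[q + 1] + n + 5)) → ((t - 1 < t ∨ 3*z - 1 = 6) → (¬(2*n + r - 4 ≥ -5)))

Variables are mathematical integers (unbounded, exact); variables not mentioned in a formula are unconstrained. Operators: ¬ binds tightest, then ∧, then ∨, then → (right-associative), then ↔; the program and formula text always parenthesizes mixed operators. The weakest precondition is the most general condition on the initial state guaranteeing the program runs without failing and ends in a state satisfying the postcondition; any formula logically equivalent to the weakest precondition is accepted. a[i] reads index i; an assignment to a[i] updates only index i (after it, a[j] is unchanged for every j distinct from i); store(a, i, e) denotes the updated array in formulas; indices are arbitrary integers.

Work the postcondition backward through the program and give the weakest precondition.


Working backward. After the program, the postcondition ((¬(2*data[0] + 1 > r)) ∧ (n + 5 = data[t + 2] - 4 ∧ r ≥ 2*mem[q + 1] + n + 5)) → ((t - 1 < t ∨ 3*z - 1 = 6) → (¬(2*n + r - 4 ≥ -5))) must hold; in canonical form it is ((¬(2*data[0] > r - 1)) ∧ n = data[t + 2] - 9 ∧ r ≥ 2*mem[q + 1] + n + 5) → (¬(2*n + r ≥ -1)).
Before mem[q] := 2*t: ((¬(2*data[0] > r - 1)) ∧ n = data[t + 2] - 9 ∧ r ≥ 2*store(mem, q, 2*t)[q + 1] + n + 5) → (¬(2*n + r ≥ -1))
Before t := 3*z + q + 9: ((¬(2*data[0] > r - 1)) ∧ n = data[q + 3*z + 11] - 9 ∧ r ≥ 2*store(mem, q, 2*q + 6*z + 18)[q + 1] + n + 5) → (¬(2*n + r ≥ -1))
Answer: WP = ((¬(2*data[0] > r - 1)) ∧ n = data[q + 3*z + 11] - 9 ∧ r ≥ 2*store(mem, q, 2*q + 6*z + 18)[q + 1] + n + 5) → (¬(2*n + r ≥ -1))


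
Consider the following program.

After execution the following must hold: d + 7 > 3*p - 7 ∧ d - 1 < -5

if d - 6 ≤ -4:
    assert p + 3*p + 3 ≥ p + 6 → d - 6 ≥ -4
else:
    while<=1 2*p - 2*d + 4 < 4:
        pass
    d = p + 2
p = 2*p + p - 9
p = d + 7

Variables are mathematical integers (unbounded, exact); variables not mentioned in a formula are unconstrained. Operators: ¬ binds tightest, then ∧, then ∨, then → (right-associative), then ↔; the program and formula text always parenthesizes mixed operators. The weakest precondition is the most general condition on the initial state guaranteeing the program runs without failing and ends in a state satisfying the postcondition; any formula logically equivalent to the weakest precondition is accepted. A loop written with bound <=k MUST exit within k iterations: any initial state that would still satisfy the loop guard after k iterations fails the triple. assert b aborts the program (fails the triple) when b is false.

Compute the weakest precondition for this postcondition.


Working backward. After the program, the postcondition d + 7 > 3*p - 7 ∧ d - 1 < -5 must hold; in canonical form it is d > 3*p - 14 ∧ d < -4.
Before p := d + 7: 2*d < -7 ∧ d < -4
Before p := 2*p + p - 9: 2*d < -7 ∧ d < -4
Then branch requires (3*p ≥ 3 → d ≥ 2) ∧ 2*d < -7 ∧ d < -4; else branch requires (2*p < 2*d → ((¬(2*p < 2*d)) ∧ 2*p < -11 ∧ p < -6)) ∧ ((¬(2*p < 2*d)) → (2*p < -11 ∧ p < -6)).
Before the if: (d ≤ 2 → ((3*p ≥ 3 → d ≥ 2) ∧ 2*d < -7 ∧ d < -4)) ∧ ((¬(d ≤ 2)) → ((2*p < 2*d → ((¬(2*p < 2*d)) ∧ 2*p < -11 ∧ p < -6)) ∧ ((¬(2*p < 2*d)) → (2*p < -11 ∧ p < -6))))
Answer: WP = (d ≤ 2 → ((3*p ≥ 3 → d ≥ 2) ∧ 2*d < -7 ∧ d < -4)) ∧ ((¬(d ≤ 2)) → ((2*p < 2*d → ((¬(2*p < 2*d)) ∧ 2*p < -11 ∧ p < -6)) ∧ ((¬(2*p < 2*d)) → (2*p < -11 ∧ p < -6))))


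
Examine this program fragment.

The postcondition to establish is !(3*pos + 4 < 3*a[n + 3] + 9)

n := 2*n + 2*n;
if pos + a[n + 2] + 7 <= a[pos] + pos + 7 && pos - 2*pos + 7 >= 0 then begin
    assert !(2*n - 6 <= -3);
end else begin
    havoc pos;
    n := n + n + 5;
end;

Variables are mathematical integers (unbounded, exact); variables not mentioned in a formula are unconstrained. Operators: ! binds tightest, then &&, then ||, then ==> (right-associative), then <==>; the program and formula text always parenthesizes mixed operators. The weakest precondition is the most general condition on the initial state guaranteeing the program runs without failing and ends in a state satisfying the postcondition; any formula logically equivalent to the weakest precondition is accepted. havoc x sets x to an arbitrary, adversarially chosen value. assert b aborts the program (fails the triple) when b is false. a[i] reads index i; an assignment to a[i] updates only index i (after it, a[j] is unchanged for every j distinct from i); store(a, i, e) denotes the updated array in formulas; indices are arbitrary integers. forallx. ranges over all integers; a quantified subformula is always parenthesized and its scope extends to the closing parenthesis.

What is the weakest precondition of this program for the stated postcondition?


Working backward. After the program, the postcondition !(3*pos + 4 < 3*a[n + 3] + 9) must hold; in canonical form it is !(3*pos < 3*a[n + 3] + 5).
Then branch requires (!(2*n <= 3)) && (!(3*pos < 3*a[n + 3] + 5)); else branch requires forall pos_1. (!(3*pos_1 < 3*a[2*n + 8] + 5)).
Before the if: ((a[n + 2] <= a[pos] && pos <= 7) ==> ((!(2*n <= 3)) && (!(3*pos < 3*a[n + 3] + 5)))) && ((!(a[n + 2] <= a[pos] && pos <= 7)) ==> (forall pos_1. (!(3*pos_1 < 3*a[2*n + 8] + 5))))
Before n := 2*n + 2*n: ((a[4*n + 2] <= a[pos] && pos <= 7) ==> ((!(8*n <= 3)) && (!(3*pos < 3*a[4*n + 3] + 5)))) && ((!(a[4*n + 2] <= a[pos] && pos <= 7)) ==> (forall pos_1. (!(3*pos_1 < 3*a[8*n + 8] + 5))))
Answer: WP = ((a[4*n + 2] <= a[pos] && pos <= 7) ==> ((!(8*n <= 3)) && (!(3*pos < 3*a[4*n + 3] + 5)))) && ((!(a[4*n + 2] <= a[pos] && pos <= 7)) ==> (forall pos_1. (!(3*pos_1 < 3*a[8*n + 8] + 5))))


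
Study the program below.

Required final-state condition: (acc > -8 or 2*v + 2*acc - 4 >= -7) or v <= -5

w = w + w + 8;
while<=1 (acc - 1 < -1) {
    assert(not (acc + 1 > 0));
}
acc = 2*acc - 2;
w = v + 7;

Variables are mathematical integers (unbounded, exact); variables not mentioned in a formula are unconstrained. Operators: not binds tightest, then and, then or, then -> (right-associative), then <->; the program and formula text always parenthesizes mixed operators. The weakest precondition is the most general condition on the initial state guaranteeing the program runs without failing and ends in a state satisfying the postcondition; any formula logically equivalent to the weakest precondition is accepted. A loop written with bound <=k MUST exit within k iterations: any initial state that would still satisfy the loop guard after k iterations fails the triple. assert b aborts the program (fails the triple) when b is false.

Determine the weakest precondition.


Working backward. After the program, the postcondition (acc > -8 or 2*v + 2*acc - 4 >= -7) or v <= -5 must hold; in canonical form it is acc > -8 or 2*acc + 2*v >= -3 or v <= -5.
Before w := v + 7: acc > -8 or 2*acc + 2*v >= -3 or v <= -5
Before acc := 2*acc - 2: 2*acc > -6 or 4*acc + 2*v >= 1 or v <= -5
Before the loop (bound <=1), unroll the exhaustion recursion (WP_0 = exit-now case; WP_j = one more guarded iteration, up to j = 1):
  WP_0: (not (acc < 0)) and (2*acc > -6 or 4*acc + 2*v >= 1 or v <= -5)
  WP_1: (acc < 0 -> ((not (acc > -1)) and (not (acc < 0)) and (2*acc > -6 or 4*acc + 2*v >= 1 or v <= -5))) and ((not (acc < 0)) -> (2*acc > -6 or 4*acc + 2*v >= 1 or v <= -5))
So before the loop: (acc < 0 -> ((not (acc > -1)) and (not (acc < 0)) and (2*acc > -6 or 4*acc + 2*v >= 1 or v <= -5))) and ((not (acc < 0)) -> (2*acc > -6 or 4*acc + 2*v >= 1 or v <= -5))
Before w := w + w + 8: (acc < 0 -> ((not (acc > -1)) and (not (acc < 0)) and (2*acc > -6 or 4*acc + 2*v >= 1 or v <= -5))) and ((not (acc < 0)) -> (2*acc > -6 or 4*acc + 2*v >= 1 or v <= -5))
Answer: WP = (acc < 0 -> ((not (acc > -1)) and (not (acc < 0)) and (2*acc > -6 or 4*acc + 2*v >= 1 or v <= -5))) and ((not (acc < 0)) -> (2*acc > -6 or 4*acc + 2*v >= 1 or v <= -5))


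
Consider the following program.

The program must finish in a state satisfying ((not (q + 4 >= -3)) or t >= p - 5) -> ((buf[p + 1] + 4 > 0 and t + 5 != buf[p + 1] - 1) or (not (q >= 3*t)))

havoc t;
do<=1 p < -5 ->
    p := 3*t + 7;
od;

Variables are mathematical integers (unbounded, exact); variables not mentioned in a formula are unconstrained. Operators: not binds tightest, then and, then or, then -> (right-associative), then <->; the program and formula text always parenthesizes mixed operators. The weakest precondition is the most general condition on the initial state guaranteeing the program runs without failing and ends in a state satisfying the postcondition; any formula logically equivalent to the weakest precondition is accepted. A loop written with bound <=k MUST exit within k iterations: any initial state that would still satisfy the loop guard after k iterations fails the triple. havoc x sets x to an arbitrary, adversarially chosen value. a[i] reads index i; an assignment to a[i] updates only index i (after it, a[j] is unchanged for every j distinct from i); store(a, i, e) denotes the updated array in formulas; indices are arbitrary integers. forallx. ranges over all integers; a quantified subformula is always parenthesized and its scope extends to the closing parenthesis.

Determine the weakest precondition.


Working backward. After the program, the postcondition ((not (q + 4 >= -3)) or t >= p - 5) -> ((buf[p + 1] + 4 > 0 and t + 5 != buf[p + 1] - 1) or (not (q >= 3*t))) must hold; in canonical form it is ((not (q >= -7)) or t >= p - 5) -> ((buf[p + 1] > -4 and t != buf[p + 1] - 6) or (not (q >= 3*t))).
Before the loop (bound <=1), unroll the exhaustion recursion (WP_0 = exit-now case; WP_j = one more guarded iteration, up to j = 1):
  WP_0: (not (p < -5)) and (((not (q >= -7)) or t >= p - 5) -> ((buf[p + 1] > -4 and t != buf[p + 1] - 6) or (not (q >= 3*t))))
  WP_1: (p < -5 -> ((not (3*t < -12)) and (((not (q >= -7)) or 2*t <= -2) -> ((buf[3*t + 8] > -4 and t != buf[3*t + 8] - 6) or (not (q >= 3*t)))))) and ((not (p < -5)) -> (((not (q >= -7)) or t >= p - 5) -> ((buf[p + 1] > -4 and t != buf[p + 1] - 6) or (not (q >= 3*t)))))
So before the loop: (p < -5 -> ((not (3*t < -12)) and (((not (q >= -7)) or 2*t <= -2) -> ((buf[3*t + 8] > -4 and t != buf[3*t + 8] - 6) or (not (q >= 3*t)))))) and ((not (p < -5)) -> (((not (q >= -7)) or t >= p - 5) -> ((buf[p + 1] > -4 and t != buf[p + 1] - 6) or (not (q >= 3*t)))))
Before havoc t: forall t_1. ((p < -5 -> ((not (3*t_1 < -12)) and (((not (q >= -7)) or 2*t_1 <= -2) -> ((buf[3*t_1 + 8] > -4 and t_1 != buf[3*t_1 + 8] - 6) or (not (q >= 3*t_1)))))) and ((not (p < -5)) -> (((not (q >= -7)) or t_1 >= p - 5) -> ((buf[p + 1] > -4 and t_1 != buf[p + 1] - 6) or (not (q >= 3*t_1))))))
Answer: WP = forall t_1. ((p < -5 -> ((not (3*t_1 < -12)) and (((not (q >= -7)) or 2*t_1 <= -2) -> ((buf[3*t_1 + 8] > -4 and t_1 != buf[3*t_1 + 8] - 6) or (not (q >= 3*t_1)))))) and ((not (p < -5)) -> (((not (q >= -7)) or t_1 >= p - 5) -> ((buf[p + 1] > -4 and t_1 != buf[p + 1] - 6) or (not (q >= 3*t_1))))))


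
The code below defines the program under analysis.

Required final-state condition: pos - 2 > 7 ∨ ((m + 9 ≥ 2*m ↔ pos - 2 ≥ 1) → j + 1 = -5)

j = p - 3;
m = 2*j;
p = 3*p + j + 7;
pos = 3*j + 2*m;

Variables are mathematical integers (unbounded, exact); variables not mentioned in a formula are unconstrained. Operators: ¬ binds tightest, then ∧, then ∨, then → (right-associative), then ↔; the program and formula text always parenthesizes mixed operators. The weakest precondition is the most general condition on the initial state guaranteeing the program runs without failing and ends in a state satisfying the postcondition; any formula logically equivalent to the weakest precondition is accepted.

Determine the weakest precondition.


Working backward. After the program, the postcondition pos - 2 > 7 ∨ ((m + 9 ≥ 2*m ↔ pos - 2 ≥ 1) → j + 1 = -5) must hold; in canonical form it is pos > 9 ∨ ((m ≤ 9 ↔ pos ≥ 3) → j = -6).
Before pos := 3*j + 2*m: 3*j + 2*m > 9 ∨ ((m ≤ 9 ↔ 3*j + 2*m ≥ 3) → j = -6)
Before p := 3*p + j + 7: 3*j + 2*m > 9 ∨ ((m ≤ 9 ↔ 3*j + 2*m ≥ 3) → j = -6)
Before m := 2*j: 7*j > 9 ∨ ((2*j ≤ 9 ↔ 7*j ≥ 3) → j = -6)
Before j := p - 3: 7*p > 30 ∨ ((2*p ≤ 15 ↔ 7*p ≥ 24) → p = -3)
Answer: WP = 7*p > 30 ∨ ((2*p ≤ 15 ↔ 7*p ≥ 24) → p = -3)


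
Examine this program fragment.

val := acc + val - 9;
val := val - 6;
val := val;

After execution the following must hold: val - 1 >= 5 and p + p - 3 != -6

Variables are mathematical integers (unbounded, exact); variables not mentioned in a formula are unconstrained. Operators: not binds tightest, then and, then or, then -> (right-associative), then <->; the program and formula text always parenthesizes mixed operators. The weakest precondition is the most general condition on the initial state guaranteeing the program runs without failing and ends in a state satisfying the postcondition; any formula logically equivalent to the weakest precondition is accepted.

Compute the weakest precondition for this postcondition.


Working backward. After the program, the postcondition val - 1 >= 5 and p + p - 3 != -6 must hold; in canonical form it is val >= 6 and 2*p != -3.
Before val := val: val >= 6 and 2*p != -3
Before val := val - 6: val >= 12 and 2*p != -3
Before val := acc + val - 9: acc + val >= 21 and 2*p != -3
Answer: WP = acc + val >= 21 and 2*p != -3


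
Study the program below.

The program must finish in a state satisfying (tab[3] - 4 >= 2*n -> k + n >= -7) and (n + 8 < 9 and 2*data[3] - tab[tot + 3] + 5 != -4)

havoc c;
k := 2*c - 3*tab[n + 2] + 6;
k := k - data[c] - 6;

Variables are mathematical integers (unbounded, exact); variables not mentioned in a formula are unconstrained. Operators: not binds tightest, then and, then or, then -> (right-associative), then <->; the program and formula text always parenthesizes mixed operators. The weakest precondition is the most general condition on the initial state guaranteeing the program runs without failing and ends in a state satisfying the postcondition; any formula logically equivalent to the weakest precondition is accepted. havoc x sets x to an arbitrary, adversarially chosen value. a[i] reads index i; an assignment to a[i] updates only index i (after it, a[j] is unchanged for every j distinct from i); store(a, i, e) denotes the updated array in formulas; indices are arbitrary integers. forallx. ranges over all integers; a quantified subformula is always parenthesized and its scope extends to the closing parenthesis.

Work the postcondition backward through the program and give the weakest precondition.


Working backward. After the program, the postcondition (tab[3] - 4 >= 2*n -> k + n >= -7) and (n + 8 < 9 and 2*data[3] - tab[tot + 3] + 5 != -4) must hold; in canonical form it is (tab[3] >= 2*n + 4 -> k + n >= -7) and n < 1 and 2*data[3] != tab[tot + 3] - 9.
Before k := k - data[c] - 6: (tab[3] >= 2*n + 4 -> k + n >= data[c] - 1) and n < 1 and 2*data[3] != tab[tot + 3] - 9
Before k := 2*c - 3*tab[n + 2] + 6: (tab[3] >= 2*n + 4 -> 2*c + n >= data[c] + 3*tab[n + 2] - 7) and n < 1 and 2*data[3] != tab[tot + 3] - 9
Before havoc c: forall c_1. ((tab[3] >= 2*n + 4 -> 2*c_1 + n >= data[c_1] + 3*tab[n + 2] - 7) and n < 1 and 2*data[3] != tab[tot + 3] - 9)
Answer: WP = forall c_1. ((tab[3] >= 2*n + 4 -> 2*c_1 + n >= data[c_1] + 3*tab[n + 2] - 7) and n < 1 and 2*data[3] != tab[tot + 3] - 9)


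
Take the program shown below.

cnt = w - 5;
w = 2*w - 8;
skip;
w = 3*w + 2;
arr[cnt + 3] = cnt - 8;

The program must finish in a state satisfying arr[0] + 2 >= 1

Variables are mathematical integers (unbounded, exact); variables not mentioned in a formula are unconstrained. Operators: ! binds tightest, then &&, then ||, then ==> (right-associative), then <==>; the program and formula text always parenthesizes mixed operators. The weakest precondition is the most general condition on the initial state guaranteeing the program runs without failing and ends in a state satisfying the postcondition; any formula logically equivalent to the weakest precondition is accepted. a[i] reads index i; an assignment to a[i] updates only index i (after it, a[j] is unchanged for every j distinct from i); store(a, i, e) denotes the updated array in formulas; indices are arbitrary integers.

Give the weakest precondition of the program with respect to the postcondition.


Working backward. After the program, the postcondition arr[0] + 2 >= 1 must hold; in canonical form it is arr[0] >= -1.
Before arr[cnt + 3] := cnt - 8: store(arr, cnt + 3, cnt - 8)[0] >= -1
Before w := 3*w + 2: store(arr, cnt + 3, cnt - 8)[0] >= -1
Before skip: store(arr, cnt + 3, cnt - 8)[0] >= -1
Before w := 2*w - 8: store(arr, cnt + 3, cnt - 8)[0] >= -1
Before cnt := w - 5: store(arr, w - 2, w - 13)[0] >= -1
Answer: WP = store(arr, w - 2, w - 13)[0] >= -1


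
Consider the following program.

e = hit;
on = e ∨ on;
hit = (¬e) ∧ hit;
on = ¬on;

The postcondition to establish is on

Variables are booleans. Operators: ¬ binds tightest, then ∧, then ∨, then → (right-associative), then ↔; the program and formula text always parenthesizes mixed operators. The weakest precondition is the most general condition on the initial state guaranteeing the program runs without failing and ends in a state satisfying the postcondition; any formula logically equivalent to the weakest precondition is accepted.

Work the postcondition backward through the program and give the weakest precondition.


Working backward. After the program, on must hold.
Before on := ¬on: ¬on
Before hit := (¬e) ∧ hit: ¬on
Before on := e ∨ on: ¬(e ∨ on)
Before e := hit: ¬(hit ∨ on)
Answer: WP = ¬(hit ∨ on)
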